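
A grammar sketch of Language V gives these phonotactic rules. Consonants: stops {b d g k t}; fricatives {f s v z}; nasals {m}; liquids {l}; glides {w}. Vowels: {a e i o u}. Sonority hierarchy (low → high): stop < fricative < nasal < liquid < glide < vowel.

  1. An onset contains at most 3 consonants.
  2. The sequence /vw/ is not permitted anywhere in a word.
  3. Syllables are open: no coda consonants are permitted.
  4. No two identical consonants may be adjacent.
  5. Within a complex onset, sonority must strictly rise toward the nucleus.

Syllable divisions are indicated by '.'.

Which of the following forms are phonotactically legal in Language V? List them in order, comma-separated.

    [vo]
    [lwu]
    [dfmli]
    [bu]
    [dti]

[vo] — σ1 onset /v/, coda /∅/ ok → phonotactically legal
[lwu] — σ1 onset /lw/ (4→5 rises), coda /∅/ ok → phonotactically legal
[dfmli] — violates constraint 1: syllable 1 onset /dfml/ has 4 consonants (> 3) → phonotactically illegal
[bu] — σ1 onset /b/, coda /∅/ ok → phonotactically legal
[dti] — violates constraint 5: syllable 1 onset /dt/: /d/ (stop, 1) → /t/ (stop, 1) does not rise → phonotactically illegal

[vo], [lwu], [bu]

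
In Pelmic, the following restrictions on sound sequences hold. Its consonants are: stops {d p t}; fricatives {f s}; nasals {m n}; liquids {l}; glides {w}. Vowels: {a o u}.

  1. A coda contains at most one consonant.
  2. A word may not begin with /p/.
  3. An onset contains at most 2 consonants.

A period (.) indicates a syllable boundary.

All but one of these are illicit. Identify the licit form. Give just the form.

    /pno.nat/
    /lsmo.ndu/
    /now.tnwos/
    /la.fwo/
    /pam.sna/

/pno.nat/ — violates constraint 2: word begins with /p/ → illicit
/lsmo.ndu/ — violates constraint 3: syllable 1 onset /lsm/ has 3 consonants (> 2) → illicit
/now.tnwos/ — violates constraint 3: syllable 2 onset /tnw/ has 3 consonants (> 2) → illicit
/la.fwo/ — σ1 onset /l/, coda /∅/ ok; σ2 onset /fw/ (2C), coda /∅/ ok → licit
/pam.sna/ — violates constraint 2: word begins with /p/ → illicit

/la.fwo/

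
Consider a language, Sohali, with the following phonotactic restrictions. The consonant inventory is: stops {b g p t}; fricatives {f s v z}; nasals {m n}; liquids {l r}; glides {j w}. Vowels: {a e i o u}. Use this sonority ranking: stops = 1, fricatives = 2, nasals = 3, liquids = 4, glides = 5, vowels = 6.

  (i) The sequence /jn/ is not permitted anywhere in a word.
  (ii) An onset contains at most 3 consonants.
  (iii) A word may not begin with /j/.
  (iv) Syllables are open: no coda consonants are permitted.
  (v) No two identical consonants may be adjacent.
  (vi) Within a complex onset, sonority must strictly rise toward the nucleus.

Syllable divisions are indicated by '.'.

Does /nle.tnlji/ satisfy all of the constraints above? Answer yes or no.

no

/nle.tnlji/ — violates constraint (ii): syllable 2 onset /tnlj/ has 4 consonants (> 3) → phonotactically illegal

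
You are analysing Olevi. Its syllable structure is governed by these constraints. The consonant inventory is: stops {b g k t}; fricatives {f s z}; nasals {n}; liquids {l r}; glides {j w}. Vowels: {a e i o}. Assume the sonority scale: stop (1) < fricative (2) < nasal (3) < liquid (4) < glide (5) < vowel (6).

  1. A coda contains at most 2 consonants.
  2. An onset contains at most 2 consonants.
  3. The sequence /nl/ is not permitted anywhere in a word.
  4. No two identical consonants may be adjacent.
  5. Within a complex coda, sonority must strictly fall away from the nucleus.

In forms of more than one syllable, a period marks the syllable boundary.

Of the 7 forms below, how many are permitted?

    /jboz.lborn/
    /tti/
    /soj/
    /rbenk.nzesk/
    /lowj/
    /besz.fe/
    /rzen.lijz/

3

/jboz.lborn/ — σ1 onset /jb/ (2C), coda /z/ ok; σ2 onset /lb/ (2C), coda /rn/ (4→3 falls) ok → permitted
/tti/ — violates constraint 4: adjacent identical consonants /tt/ → not permitted
/soj/ — σ1 onset /s/, coda /j/ ok → permitted
/rbenk.nzesk/ — σ1 onset /rb/ (2C), coda /nk/ (3→1 falls) ok; σ2 onset /nz/ (2C), coda /sk/ (2→1 falls) ok → permitted
/lowj/ — violates constraint 5: syllable 1 coda /wj/: /w/ (glide, 5) → /j/ (glide, 5) does not fall → not permitted
/besz.fe/ — violates constraint 5: syllable 1 coda /sz/: /s/ (fricative, 2) → /z/ (fricative, 2) does not fall → not permitted
/rzen.lijz/ — violates constraint 3: contains banned sequence /nl/ → not permitted
Permitted: /jboz.lborn/, /soj/, /rbenk.nzesk/ → 3.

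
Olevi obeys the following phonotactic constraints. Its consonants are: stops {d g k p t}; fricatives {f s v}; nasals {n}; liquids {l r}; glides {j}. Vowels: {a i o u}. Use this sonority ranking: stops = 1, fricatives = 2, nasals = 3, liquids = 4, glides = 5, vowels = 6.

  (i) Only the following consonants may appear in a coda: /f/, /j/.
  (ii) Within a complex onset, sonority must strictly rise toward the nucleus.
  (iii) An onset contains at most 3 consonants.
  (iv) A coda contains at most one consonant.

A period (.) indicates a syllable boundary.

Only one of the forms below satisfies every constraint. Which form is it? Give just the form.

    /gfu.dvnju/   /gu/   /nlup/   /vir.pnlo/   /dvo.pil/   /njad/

/gu/

/gfu.dvnju/ — violates constraint (iii): syllable 2 onset /dvnj/ has 4 consonants (> 3) → not permitted
/gu/ — σ1 onset /g/, coda /∅/ ok → permitted
/nlup/ — violates constraint (i): syllable 1 coda contains /p/, which is not a licensed coda consonant → not permitted
/vir.pnlo/ — violates constraint (i): syllable 1 coda contains /r/, which is not a licensed coda consonant → not permitted
/dvo.pil/ — violates constraint (i): syllable 2 coda contains /l/, which is not a licensed coda consonant → not permitted
/njad/ — violates constraint (i): syllable 1 coda contains /d/, which is not a licensed coda consonant → not permitted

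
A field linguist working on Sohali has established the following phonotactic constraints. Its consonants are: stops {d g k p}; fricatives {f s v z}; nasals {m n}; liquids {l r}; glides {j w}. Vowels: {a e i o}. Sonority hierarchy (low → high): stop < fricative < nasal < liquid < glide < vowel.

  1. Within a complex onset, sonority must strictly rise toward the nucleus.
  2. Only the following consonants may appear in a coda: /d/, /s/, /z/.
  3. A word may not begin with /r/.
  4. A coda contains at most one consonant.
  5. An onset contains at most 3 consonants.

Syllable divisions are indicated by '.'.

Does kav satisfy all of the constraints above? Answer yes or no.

kav — violates constraint 2: syllable 1 coda contains /v/, which is not a licensed coda consonant → illicit

no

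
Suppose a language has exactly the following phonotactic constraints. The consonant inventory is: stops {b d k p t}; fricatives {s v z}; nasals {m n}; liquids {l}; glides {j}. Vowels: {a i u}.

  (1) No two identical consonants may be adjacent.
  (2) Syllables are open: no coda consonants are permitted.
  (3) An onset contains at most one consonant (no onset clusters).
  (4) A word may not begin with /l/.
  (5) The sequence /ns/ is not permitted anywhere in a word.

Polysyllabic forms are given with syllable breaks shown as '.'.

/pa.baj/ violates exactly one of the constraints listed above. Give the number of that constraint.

2

/pa.baj/: syllable 2 coda /j/ has 1 consonant (> 0).
This is a violation of constraint 2: "Syllables are open: no coda consonants are permitted."
The remaining constraints (1, 3, 4, 5) are satisfied.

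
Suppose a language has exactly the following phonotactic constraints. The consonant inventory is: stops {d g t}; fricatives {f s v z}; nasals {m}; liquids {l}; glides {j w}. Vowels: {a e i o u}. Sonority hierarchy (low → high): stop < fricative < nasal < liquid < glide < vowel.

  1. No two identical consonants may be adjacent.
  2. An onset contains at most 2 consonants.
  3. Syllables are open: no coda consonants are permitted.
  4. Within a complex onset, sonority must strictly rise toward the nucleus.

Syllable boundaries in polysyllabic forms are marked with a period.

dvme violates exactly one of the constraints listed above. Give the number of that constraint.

2

dvme: syllable 1 onset /dvm/ has 3 consonants (> 2).
This is a violation of constraint 2: "An onset contains at most 2 consonants."
The remaining constraints (1, 3, 4) are satisfied.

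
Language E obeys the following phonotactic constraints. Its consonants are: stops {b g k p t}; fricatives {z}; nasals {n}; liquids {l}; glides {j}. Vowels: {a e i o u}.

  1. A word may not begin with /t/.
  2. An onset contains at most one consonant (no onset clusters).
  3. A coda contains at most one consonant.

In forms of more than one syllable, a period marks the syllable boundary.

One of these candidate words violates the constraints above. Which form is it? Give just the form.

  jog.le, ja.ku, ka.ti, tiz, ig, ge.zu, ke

tiz

jog.le — σ1 onset /j/, coda /g/ ok; σ2 onset /l/, coda /∅/ ok → permitted
ja.ku — σ1 onset /j/, coda /∅/ ok; σ2 onset /k/, coda /∅/ ok → permitted
ka.ti — σ1 onset /k/, coda /∅/ ok; σ2 onset /t/, coda /∅/ ok → permitted
tiz — violates constraint 1: word begins with /t/ → not permitted
ig — σ1 onset /∅/, coda /g/ ok → permitted
ge.zu — σ1 onset /g/, coda /∅/ ok; σ2 onset /z/, coda /∅/ ok → permitted
ke — σ1 onset /k/, coda /∅/ ok → permitted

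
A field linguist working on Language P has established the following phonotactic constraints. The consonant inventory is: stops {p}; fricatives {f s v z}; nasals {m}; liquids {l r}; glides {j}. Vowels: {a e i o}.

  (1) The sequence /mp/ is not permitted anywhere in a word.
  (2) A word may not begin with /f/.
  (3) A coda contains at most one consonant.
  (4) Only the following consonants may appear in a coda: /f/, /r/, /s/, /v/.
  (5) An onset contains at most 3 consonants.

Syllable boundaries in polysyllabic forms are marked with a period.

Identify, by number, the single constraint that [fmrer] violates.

2

[fmrer]: word begins with /f/.
This is a violation of constraint 2: "A word may not begin with /f/."
The remaining constraints (1, 3, 4, 5) are satisfied.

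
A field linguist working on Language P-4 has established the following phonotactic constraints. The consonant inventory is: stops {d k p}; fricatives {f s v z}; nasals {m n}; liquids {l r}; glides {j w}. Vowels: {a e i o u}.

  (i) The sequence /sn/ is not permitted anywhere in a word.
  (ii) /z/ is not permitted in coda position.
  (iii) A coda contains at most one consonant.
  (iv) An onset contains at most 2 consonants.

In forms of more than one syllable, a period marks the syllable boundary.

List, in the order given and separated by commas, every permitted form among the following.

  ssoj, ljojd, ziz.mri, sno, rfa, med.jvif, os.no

ssoj — σ1 onset /ss/ (2C), coda /j/ ok → permitted
ljojd — violates constraint (iii): syllable 1 coda /jd/ has 2 consonants (> 1) → not permitted
ziz.mri — violates constraint (ii): syllable 1 coda contains /z/ → not permitted
sno — violates constraint (i): contains banned sequence /sn/ → not permitted
rfa — σ1 onset /rf/ (2C), coda /∅/ ok → permitted
med.jvif — σ1 onset /m/, coda /d/ ok; σ2 onset /jv/ (2C), coda /f/ ok → permitted
os.no — violates constraint (i): contains banned sequence /sn/ → not permitted

ssoj, rfa, med.jvif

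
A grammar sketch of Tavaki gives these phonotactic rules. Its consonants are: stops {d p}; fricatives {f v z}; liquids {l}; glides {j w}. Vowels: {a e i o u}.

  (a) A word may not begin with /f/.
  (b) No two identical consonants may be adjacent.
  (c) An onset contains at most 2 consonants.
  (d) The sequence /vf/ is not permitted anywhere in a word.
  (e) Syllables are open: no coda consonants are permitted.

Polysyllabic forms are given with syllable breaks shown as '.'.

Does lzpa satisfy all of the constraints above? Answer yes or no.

no

lzpa — violates constraint (c): syllable 1 onset /lzp/ has 3 consonants (> 2) → not permitted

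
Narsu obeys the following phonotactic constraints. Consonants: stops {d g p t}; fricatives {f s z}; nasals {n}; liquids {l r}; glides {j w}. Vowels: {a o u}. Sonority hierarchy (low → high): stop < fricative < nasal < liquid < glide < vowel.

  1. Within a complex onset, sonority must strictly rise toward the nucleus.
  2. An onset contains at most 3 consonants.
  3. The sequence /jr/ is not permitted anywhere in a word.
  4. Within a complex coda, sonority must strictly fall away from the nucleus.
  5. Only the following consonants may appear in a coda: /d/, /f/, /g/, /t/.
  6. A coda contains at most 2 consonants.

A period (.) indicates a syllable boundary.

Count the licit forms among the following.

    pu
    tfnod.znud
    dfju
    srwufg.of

4

pu — σ1 onset /p/, coda /∅/ ok → licit
tfnod.znud — σ1 onset /tfn/ (1→2→3 rises), coda /d/ ok; σ2 onset /zn/ (2→3 rises), coda /d/ ok → licit
dfju — σ1 onset /dfj/ (1→2→5 rises), coda /∅/ ok → licit
srwufg.of — σ1 onset /srw/ (2→4→5 rises), coda /fg/ (2→1 falls) ok; σ2 onset /∅/, coda /f/ ok → licit
Licit: pu, tfnod.znud, dfju, srwufg.of → 4.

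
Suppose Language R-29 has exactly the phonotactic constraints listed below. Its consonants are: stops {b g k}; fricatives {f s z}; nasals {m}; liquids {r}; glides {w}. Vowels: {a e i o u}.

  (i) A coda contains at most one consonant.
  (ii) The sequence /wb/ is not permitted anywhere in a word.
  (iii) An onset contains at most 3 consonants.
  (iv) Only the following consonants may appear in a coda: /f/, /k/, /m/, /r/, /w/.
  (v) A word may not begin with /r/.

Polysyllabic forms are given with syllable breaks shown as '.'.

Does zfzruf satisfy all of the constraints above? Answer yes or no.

no

zfzruf — violates constraint (iii): syllable 1 onset /zfzr/ has 4 consonants (> 3) → illicit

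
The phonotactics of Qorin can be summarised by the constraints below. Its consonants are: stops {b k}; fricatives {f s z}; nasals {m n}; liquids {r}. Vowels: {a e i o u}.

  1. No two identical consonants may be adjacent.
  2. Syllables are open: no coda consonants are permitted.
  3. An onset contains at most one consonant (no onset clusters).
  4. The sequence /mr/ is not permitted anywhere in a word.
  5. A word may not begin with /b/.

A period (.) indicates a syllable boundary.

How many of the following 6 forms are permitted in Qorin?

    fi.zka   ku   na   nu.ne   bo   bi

3

fi.zka — violates constraint 3: syllable 2 onset /zk/ has 2 consonants (> 1) → not permitted
ku — σ1 onset /k/, coda /∅/ ok → permitted
na — σ1 onset /n/, coda /∅/ ok → permitted
nu.ne — σ1 onset /n/, coda /∅/ ok; σ2 onset /n/, coda /∅/ ok → permitted
bo — violates constraint 5: word begins with /b/ → not permitted
bi — violates constraint 5: word begins with /b/ → not permitted
Permitted: ku, na, nu.ne → 3.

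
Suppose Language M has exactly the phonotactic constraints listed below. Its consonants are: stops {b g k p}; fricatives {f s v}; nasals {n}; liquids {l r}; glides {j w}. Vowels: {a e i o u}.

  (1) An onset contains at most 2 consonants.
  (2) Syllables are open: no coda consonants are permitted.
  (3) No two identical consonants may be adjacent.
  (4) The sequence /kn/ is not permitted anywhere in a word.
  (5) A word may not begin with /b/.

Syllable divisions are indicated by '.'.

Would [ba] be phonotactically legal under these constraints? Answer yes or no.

[ba] — violates constraint 5: word begins with /b/ → phonotactically illegal

no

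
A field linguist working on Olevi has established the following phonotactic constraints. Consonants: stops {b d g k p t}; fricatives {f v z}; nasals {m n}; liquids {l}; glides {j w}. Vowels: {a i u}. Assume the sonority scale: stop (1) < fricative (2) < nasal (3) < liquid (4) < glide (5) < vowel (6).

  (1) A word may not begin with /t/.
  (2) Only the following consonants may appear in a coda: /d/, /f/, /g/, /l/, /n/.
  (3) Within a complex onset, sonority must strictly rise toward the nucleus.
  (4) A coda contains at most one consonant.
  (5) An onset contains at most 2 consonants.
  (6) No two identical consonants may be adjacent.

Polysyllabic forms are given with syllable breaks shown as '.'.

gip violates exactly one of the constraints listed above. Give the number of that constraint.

gip: syllable 1 coda contains /p/, which is not a licensed coda consonant.
This is a violation of constraint 2: "Only the following consonants may appear in a coda: /d/, /f/, /g/, /l/, /n/."
The remaining constraints (1, 3, 4, 5, 6) are satisfied.

2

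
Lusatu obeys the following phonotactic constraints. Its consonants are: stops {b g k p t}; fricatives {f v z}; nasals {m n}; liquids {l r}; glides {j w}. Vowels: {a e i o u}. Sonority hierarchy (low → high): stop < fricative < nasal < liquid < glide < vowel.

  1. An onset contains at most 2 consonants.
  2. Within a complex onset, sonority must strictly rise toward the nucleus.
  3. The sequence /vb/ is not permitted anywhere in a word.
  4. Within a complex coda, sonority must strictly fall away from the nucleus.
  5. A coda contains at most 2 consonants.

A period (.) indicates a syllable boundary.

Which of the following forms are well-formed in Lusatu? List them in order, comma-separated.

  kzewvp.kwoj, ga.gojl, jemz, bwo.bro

kzewvp.kwoj — violates constraint 5: syllable 1 coda /wvp/ has 3 consonants (> 2) → ill-formed
ga.gojl — σ1 onset /g/, coda /∅/ ok; σ2 onset /g/, coda /jl/ (5→4 falls) ok → well-formed
jemz — σ1 onset /j/, coda /mz/ (3→2 falls) ok → well-formed
bwo.bro — σ1 onset /bw/ (1→5 rises), coda /∅/ ok; σ2 onset /br/ (1→4 rises), coda /∅/ ok → well-formed

ga.gojl, jemz, bwo.bro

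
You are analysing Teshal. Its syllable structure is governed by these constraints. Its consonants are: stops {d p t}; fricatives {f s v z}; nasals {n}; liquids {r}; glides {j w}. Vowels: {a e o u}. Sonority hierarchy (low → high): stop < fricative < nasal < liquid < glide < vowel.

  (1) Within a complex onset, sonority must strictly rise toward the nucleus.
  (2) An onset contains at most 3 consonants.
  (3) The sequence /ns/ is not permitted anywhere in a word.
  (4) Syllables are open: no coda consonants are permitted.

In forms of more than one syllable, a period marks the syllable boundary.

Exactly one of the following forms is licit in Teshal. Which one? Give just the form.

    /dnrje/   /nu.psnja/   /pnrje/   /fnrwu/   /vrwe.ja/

/dnrje/ — violates constraint 2: syllable 1 onset /dnrj/ has 4 consonants (> 3) → illicit
/nu.psnja/ — violates constraint 2: syllable 2 onset /psnj/ has 4 consonants (> 3) → illicit
/pnrje/ — violates constraint 2: syllable 1 onset /pnrj/ has 4 consonants (> 3) → illicit
/fnrwu/ — violates constraint 2: syllable 1 onset /fnrw/ has 4 consonants (> 3) → illicit
/vrwe.ja/ — σ1 onset /vrw/ (2→4→5 rises), coda /∅/ ok; σ2 onset /j/, coda /∅/ ok → licit

/vrwe.ja/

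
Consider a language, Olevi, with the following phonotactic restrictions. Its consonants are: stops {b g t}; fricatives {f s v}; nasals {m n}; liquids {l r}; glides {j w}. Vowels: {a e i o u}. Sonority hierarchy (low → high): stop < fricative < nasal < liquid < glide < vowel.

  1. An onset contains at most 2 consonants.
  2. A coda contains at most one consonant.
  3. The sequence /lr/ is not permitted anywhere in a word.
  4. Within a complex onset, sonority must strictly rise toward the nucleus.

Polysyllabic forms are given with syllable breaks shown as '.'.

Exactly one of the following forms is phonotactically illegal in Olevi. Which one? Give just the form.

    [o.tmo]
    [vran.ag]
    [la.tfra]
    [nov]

[la.tfra]

[o.tmo] — σ1 onset /∅/, coda /∅/ ok; σ2 onset /tm/ (1→3 rises), coda /∅/ ok → phonotactically legal
[vran.ag] — σ1 onset /vr/ (2→4 rises), coda /n/ ok; σ2 onset /∅/, coda /g/ ok → phonotactically legal
[la.tfra] — violates constraint 1: syllable 2 onset /tfr/ has 3 consonants (> 2) → phonotactically illegal
[nov] — σ1 onset /n/, coda /v/ ok → phonotactically legal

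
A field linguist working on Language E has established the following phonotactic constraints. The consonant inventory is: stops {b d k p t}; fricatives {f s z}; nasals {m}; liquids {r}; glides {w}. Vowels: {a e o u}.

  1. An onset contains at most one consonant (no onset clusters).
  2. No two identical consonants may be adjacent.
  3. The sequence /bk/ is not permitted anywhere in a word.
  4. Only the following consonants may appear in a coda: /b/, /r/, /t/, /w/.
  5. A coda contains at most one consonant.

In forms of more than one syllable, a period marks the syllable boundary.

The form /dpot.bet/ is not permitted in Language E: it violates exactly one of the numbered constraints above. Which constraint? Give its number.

/dpot.bet/: syllable 1 onset /dp/ has 2 consonants (> 1).
This is a violation of constraint 1: "An onset contains at most one consonant (no onset clusters)."
The remaining constraints (2, 3, 4, 5) are satisfied.

1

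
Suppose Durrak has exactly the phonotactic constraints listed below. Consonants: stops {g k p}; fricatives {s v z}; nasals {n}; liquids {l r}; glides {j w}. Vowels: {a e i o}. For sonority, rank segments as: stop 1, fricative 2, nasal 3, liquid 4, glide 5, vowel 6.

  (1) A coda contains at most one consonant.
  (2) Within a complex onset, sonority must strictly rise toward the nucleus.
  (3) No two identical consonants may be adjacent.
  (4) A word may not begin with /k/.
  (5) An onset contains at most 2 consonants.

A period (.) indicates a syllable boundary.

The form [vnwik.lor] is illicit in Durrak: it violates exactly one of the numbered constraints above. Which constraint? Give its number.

[vnwik.lor]: syllable 1 onset /vnw/ has 3 consonants (> 2).
This is a violation of constraint 5: "An onset contains at most 2 consonants."
The remaining constraints (1, 2, 3, 4) are satisfied.

5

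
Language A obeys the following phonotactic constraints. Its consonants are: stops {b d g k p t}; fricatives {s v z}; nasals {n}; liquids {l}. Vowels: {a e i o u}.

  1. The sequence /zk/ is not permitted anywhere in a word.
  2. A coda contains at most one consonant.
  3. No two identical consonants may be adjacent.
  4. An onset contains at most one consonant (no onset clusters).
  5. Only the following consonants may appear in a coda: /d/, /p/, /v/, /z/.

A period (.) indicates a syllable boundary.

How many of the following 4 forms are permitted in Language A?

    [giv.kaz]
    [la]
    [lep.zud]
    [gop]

[giv.kaz] — σ1 onset /g/, coda /v/ ok; σ2 onset /k/, coda /z/ ok → permitted
[la] — σ1 onset /l/, coda /∅/ ok → permitted
[lep.zud] — σ1 onset /l/, coda /p/ ok; σ2 onset /z/, coda /d/ ok → permitted
[gop] — σ1 onset /g/, coda /p/ ok → permitted
Permitted: [giv.kaz], [la], [lep.zud], [gop] → 4.

4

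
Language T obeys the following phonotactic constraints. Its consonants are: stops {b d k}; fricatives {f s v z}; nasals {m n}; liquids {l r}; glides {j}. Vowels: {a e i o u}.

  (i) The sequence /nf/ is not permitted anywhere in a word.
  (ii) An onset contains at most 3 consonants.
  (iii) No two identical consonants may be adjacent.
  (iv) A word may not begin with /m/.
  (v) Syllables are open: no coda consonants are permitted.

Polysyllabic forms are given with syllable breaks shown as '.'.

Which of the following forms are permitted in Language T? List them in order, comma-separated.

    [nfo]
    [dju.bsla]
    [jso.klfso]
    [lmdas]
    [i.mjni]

[dju.bsla], [i.mjni]

[nfo] — violates constraint (i): contains banned sequence /nf/ → not permitted
[dju.bsla] — σ1 onset /dj/ (2C), coda /∅/ ok; σ2 onset /bsl/ (3C), coda /∅/ ok → permitted
[jso.klfso] — violates constraint (ii): syllable 2 onset /klfs/ has 4 consonants (> 3) → not permitted
[lmdas] — violates constraint (v): syllable 1 coda /s/ has 1 consonant (> 0) → not permitted
[i.mjni] — σ1 onset /∅/, coda /∅/ ok; σ2 onset /mjn/ (3C), coda /∅/ ok → permitted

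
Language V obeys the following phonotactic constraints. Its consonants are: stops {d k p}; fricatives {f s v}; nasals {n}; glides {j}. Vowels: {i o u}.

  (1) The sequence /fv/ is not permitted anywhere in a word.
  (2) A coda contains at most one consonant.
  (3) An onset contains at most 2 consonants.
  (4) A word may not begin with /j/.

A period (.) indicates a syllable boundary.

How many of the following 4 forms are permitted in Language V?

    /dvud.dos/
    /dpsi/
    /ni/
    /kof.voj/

2

/dvud.dos/ — σ1 onset /dv/ (2C), coda /d/ ok; σ2 onset /d/, coda /s/ ok → permitted
/dpsi/ — violates constraint 3: syllable 1 onset /dps/ has 3 consonants (> 2) → not permitted
/ni/ — σ1 onset /n/, coda /∅/ ok → permitted
/kof.voj/ — violates constraint 1: contains banned sequence /fv/ → not permitted
Permitted: /dvud.dos/, /ni/ → 2.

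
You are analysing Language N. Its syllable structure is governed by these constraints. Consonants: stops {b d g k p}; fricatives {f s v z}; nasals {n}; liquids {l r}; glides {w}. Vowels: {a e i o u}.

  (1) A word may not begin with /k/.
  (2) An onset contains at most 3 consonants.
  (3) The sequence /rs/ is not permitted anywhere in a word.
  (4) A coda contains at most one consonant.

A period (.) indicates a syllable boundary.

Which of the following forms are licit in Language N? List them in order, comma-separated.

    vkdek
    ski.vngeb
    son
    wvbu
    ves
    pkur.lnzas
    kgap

vkdek — σ1 onset /vkd/ (3C), coda /k/ ok → licit
ski.vngeb — σ1 onset /sk/ (2C), coda /∅/ ok; σ2 onset /vng/ (3C), coda /b/ ok → licit
son — σ1 onset /s/, coda /n/ ok → licit
wvbu — σ1 onset /wvb/ (3C), coda /∅/ ok → licit
ves — σ1 onset /v/, coda /s/ ok → licit
pkur.lnzas — σ1 onset /pk/ (2C), coda /r/ ok; σ2 onset /lnz/ (3C), coda /s/ ok → licit
kgap — violates constraint 1: word begins with /k/ → illicit

vkdek, ski.vngeb, son, wvbu, ves, pkur.lnzas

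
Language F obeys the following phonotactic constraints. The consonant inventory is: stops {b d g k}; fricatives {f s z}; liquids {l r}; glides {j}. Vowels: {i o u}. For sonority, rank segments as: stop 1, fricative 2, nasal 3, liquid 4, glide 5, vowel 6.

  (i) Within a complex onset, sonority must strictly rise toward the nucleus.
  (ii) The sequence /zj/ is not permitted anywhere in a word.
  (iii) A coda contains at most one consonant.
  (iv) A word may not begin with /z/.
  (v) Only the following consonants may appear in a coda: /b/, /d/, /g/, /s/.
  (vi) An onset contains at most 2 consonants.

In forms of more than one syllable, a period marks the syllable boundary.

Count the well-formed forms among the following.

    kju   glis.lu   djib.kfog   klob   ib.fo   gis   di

kju — σ1 onset /kj/ (1→5 rises), coda /∅/ ok → well-formed
glis.lu — σ1 onset /gl/ (1→4 rises), coda /s/ ok; σ2 onset /l/, coda /∅/ ok → well-formed
djib.kfog — σ1 onset /dj/ (1→5 rises), coda /b/ ok; σ2 onset /kf/ (1→2 rises), coda /g/ ok → well-formed
klob — σ1 onset /kl/ (1→4 rises), coda /b/ ok → well-formed
ib.fo — σ1 onset /∅/, coda /b/ ok; σ2 onset /f/, coda /∅/ ok → well-formed
gis — σ1 onset /g/, coda /s/ ok → well-formed
di — σ1 onset /d/, coda /∅/ ok → well-formed
Well-formed: kju, glis.lu, djib.kfog, klob, ib.fo, gis, di → 7.

7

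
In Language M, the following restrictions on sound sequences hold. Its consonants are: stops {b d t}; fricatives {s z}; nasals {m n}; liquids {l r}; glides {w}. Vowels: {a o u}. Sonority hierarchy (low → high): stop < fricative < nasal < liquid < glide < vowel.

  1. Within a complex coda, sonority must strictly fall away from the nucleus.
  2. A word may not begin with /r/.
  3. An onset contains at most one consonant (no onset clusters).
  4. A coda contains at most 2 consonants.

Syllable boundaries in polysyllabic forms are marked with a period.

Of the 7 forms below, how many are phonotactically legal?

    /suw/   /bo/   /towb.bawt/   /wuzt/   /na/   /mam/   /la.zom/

7

/suw/ — σ1 onset /s/, coda /w/ ok → phonotactically legal
/bo/ — σ1 onset /b/, coda /∅/ ok → phonotactically legal
/towb.bawt/ — σ1 onset /t/, coda /wb/ (5→1 falls) ok; σ2 onset /b/, coda /wt/ (5→1 falls) ok → phonotactically legal
/wuzt/ — σ1 onset /w/, coda /zt/ (2→1 falls) ok → phonotactically legal
/na/ — σ1 onset /n/, coda /∅/ ok → phonotactically legal
/mam/ — σ1 onset /m/, coda /m/ ok → phonotactically legal
/la.zom/ — σ1 onset /l/, coda /∅/ ok; σ2 onset /z/, coda /m/ ok → phonotactically legal
Phonotactically legal: /suw/, /bo/, /towb.bawt/, /wuzt/, /na/, /mam/, /la.zom/ → 7.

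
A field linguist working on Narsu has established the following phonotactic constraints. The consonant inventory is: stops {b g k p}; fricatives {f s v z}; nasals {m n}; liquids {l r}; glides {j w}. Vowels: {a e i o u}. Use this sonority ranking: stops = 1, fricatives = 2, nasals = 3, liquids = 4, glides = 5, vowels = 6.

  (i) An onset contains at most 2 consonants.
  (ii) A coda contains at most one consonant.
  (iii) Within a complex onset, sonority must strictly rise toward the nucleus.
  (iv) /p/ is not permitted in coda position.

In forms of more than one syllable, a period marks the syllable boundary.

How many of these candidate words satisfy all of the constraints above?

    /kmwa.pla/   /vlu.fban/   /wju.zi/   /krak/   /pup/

1

/kmwa.pla/ — violates constraint (i): syllable 1 onset /kmw/ has 3 consonants (> 2) → illicit
/vlu.fban/ — violates constraint (iii): syllable 2 onset /fb/: /f/ (fricative, 2) → /b/ (stop, 1) does not rise → illicit
/wju.zi/ — violates constraint (iii): syllable 1 onset /wj/: /w/ (glide, 5) → /j/ (glide, 5) does not rise → illicit
/krak/ — σ1 onset /kr/ (1→4 rises), coda /k/ ok → licit
/pup/ — violates constraint (iv): syllable 1 coda contains /p/ → illicit
Licit: /krak/ → 1.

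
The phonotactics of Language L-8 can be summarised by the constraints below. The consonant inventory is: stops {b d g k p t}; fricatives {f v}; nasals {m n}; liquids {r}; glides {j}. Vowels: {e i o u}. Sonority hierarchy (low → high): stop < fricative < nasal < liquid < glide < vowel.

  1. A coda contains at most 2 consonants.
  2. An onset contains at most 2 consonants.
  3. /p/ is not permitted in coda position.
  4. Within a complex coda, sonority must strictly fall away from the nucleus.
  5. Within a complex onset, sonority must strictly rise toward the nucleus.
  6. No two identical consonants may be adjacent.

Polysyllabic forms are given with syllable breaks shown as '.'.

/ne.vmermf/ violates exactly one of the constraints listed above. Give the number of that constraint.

/ne.vmermf/: syllable 2 coda /rmf/ has 3 consonants (> 2).
This is a violation of constraint 1: "A coda contains at most 2 consonants."
The remaining constraints (2, 3, 4, 5, 6) are satisfied.

1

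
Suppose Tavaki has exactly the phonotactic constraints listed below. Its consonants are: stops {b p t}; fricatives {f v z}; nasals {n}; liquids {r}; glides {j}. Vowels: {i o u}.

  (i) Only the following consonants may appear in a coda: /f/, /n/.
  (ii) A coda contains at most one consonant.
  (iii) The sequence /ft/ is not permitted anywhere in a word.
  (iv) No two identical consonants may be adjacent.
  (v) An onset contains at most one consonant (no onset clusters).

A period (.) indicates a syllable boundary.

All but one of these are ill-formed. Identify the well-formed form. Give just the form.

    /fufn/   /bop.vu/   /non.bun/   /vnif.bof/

/non.bun/

/fufn/ — violates constraint (ii): syllable 1 coda /fn/ has 2 consonants (> 1) → ill-formed
/bop.vu/ — violates constraint (i): syllable 1 coda contains /p/, which is not a licensed coda consonant → ill-formed
/non.bun/ — σ1 onset /n/, coda /n/ ok; σ2 onset /b/, coda /n/ ok → well-formed
/vnif.bof/ — violates constraint (v): syllable 1 onset /vn/ has 2 consonants (> 1) → ill-formed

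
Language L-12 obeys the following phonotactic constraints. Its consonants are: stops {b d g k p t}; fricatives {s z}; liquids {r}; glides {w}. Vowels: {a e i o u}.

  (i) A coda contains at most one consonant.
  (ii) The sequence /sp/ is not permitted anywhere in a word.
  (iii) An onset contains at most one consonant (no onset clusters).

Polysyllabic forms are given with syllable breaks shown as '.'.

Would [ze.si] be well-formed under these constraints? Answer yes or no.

[ze.si] — σ1 onset /z/, coda /∅/ ok; σ2 onset /s/, coda /∅/ ok → well-formed

yes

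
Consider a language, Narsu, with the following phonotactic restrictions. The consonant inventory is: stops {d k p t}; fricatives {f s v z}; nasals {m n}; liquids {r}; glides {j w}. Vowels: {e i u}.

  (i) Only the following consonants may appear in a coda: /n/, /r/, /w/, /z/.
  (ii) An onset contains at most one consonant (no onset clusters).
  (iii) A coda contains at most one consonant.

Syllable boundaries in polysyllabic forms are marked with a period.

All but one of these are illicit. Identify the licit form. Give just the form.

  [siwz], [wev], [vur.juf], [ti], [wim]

[siwz] — violates constraint (iii): syllable 1 coda /wz/ has 2 consonants (> 1) → illicit
[wev] — violates constraint (i): syllable 1 coda contains /v/, which is not a licensed coda consonant → illicit
[vur.juf] — violates constraint (i): syllable 2 coda contains /f/, which is not a licensed coda consonant → illicit
[ti] — σ1 onset /t/, coda /∅/ ok → licit
[wim] — violates constraint (i): syllable 1 coda contains /m/, which is not a licensed coda consonant → illicit

[ti]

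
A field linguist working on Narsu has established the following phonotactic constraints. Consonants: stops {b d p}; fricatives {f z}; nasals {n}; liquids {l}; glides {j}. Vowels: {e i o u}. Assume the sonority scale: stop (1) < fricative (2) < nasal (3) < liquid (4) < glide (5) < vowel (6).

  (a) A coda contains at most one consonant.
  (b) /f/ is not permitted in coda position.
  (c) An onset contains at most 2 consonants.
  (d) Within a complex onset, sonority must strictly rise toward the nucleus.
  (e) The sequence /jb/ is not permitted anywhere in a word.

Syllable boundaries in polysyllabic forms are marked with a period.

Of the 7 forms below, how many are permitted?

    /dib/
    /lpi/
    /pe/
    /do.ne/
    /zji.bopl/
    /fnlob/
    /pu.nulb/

/dib/ — σ1 onset /d/, coda /b/ ok → permitted
/lpi/ — violates constraint (d): syllable 1 onset /lp/: /l/ (liquid, 4) → /p/ (stop, 1) does not rise → not permitted
/pe/ — σ1 onset /p/, coda /∅/ ok → permitted
/do.ne/ — σ1 onset /d/, coda /∅/ ok; σ2 onset /n/, coda /∅/ ok → permitted
/zji.bopl/ — violates constraint (a): syllable 2 coda /pl/ has 2 consonants (> 1) → not permitted
/fnlob/ — violates constraint (c): syllable 1 onset /fnl/ has 3 consonants (> 2) → not permitted
/pu.nulb/ — violates constraint (a): syllable 2 coda /lb/ has 2 consonants (> 1) → not permitted
Permitted: /dib/, /pe/, /do.ne/ → 3.

3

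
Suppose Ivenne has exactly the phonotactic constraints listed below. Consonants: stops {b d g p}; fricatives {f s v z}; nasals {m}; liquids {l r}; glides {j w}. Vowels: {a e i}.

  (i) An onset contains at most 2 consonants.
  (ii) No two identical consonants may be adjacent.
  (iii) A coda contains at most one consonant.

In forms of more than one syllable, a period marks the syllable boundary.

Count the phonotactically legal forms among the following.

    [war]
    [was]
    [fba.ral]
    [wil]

4

[war] — σ1 onset /w/, coda /r/ ok → phonotactically legal
[was] — σ1 onset /w/, coda /s/ ok → phonotactically legal
[fba.ral] — σ1 onset /fb/ (2C), coda /∅/ ok; σ2 onset /r/, coda /l/ ok → phonotactically legal
[wil] — σ1 onset /w/, coda /l/ ok → phonotactically legal
Phonotactically legal: [war], [was], [fba.ral], [wil] → 4.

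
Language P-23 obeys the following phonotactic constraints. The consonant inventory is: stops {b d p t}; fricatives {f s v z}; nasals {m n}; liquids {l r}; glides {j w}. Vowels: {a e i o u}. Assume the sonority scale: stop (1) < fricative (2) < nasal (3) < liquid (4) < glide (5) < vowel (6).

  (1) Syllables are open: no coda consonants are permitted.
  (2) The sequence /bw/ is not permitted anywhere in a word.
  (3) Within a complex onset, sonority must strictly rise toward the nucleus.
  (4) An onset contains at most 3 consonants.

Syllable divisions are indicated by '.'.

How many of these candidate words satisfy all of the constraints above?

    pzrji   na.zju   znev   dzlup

1

pzrji — violates constraint 4: syllable 1 onset /pzrj/ has 4 consonants (> 3) → ill-formed
na.zju — σ1 onset /n/, coda /∅/ ok; σ2 onset /zj/ (2→5 rises), coda /∅/ ok → well-formed
znev — violates constraint 1: syllable 1 coda /v/ has 1 consonant (> 0) → ill-formed
dzlup — violates constraint 1: syllable 1 coda /p/ has 1 consonant (> 0) → ill-formed
Well-formed: na.zju → 1.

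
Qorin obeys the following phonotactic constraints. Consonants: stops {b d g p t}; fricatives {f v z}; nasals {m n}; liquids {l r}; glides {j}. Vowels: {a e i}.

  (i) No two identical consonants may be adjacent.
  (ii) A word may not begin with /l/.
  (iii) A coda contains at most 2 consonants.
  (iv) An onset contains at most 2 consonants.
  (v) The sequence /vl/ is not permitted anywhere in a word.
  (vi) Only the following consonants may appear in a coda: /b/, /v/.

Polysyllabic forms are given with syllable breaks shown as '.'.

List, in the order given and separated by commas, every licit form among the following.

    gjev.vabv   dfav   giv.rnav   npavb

dfav, giv.rnav, npavb

gjev.vabv — violates constraint (i): adjacent identical consonants /vv/ → illicit
dfav — σ1 onset /df/ (2C), coda /v/ ok → licit
giv.rnav — σ1 onset /g/, coda /v/ ok; σ2 onset /rn/ (2C), coda /v/ ok → licit
npavb — σ1 onset /np/ (2C), coda /vb/ (2C) ok → licit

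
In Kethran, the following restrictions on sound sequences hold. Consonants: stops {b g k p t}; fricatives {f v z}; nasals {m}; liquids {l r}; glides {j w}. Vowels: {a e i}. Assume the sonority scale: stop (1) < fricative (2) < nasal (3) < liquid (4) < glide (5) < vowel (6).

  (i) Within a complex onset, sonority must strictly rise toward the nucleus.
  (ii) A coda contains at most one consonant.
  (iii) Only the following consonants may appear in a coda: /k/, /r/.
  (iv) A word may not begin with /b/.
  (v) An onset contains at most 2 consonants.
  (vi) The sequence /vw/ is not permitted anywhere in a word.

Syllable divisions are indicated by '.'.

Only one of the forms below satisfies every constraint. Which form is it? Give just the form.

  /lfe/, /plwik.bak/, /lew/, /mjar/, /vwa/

/mjar/

/lfe/ — violates constraint (i): syllable 1 onset /lf/: /l/ (liquid, 4) → /f/ (fricative, 2) does not rise → phonotactically illegal
/plwik.bak/ — violates constraint (v): syllable 1 onset /plw/ has 3 consonants (> 2) → phonotactically illegal
/lew/ — violates constraint (iii): syllable 1 coda contains /w/, which is not a licensed coda consonant → phonotactically illegal
/mjar/ — σ1 onset /mj/ (3→5 rises), coda /r/ ok → phonotactically legal
/vwa/ — violates constraint (vi): contains banned sequence /vw/ → phonotactically illegal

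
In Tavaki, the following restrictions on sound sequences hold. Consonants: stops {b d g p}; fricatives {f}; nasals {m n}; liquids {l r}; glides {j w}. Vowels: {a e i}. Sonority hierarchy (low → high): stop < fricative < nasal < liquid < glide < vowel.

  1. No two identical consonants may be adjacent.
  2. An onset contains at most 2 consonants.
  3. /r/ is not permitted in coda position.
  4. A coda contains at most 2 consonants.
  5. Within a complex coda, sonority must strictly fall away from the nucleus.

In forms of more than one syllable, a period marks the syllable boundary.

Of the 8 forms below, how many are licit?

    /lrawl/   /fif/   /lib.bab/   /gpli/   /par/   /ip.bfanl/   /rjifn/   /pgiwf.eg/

3

/lrawl/ — σ1 onset /lr/ (2C), coda /wl/ (5→4 falls) ok → licit
/fif/ — σ1 onset /f/, coda /f/ ok → licit
/lib.bab/ — violates constraint 1: adjacent identical consonants /bb/ → illicit
/gpli/ — violates constraint 2: syllable 1 onset /gpl/ has 3 consonants (> 2) → illicit
/par/ — violates constraint 3: syllable 1 coda contains /r/ → illicit
/ip.bfanl/ — violates constraint 5: syllable 2 coda /nl/: /n/ (nasal, 3) → /l/ (liquid, 4) does not fall → illicit
/rjifn/ — violates constraint 5: syllable 1 coda /fn/: /f/ (fricative, 2) → /n/ (nasal, 3) does not fall → illicit
/pgiwf.eg/ — σ1 onset /pg/ (2C), coda /wf/ (5→2 falls) ok; σ2 onset /∅/, coda /g/ ok → licit
Licit: /lrawl/, /fif/, /pgiwf.eg/ → 3.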